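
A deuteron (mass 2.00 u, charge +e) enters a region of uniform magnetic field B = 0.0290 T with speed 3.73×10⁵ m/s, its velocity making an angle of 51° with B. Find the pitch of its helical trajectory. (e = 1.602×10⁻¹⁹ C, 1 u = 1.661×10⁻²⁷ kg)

v∥ = v cosθ = 3.73×10⁵·cos51° ≈ 2.347×10⁵ m/s.
T = 2πm/(|q|B) = 2π(3.322×10⁻²⁷)/((1.602×10⁻¹⁹)(0.0290)) ≈ 4.493×10⁻⁶ s.
pitch = v∥ T = (2.347×10⁵)(4.493×10⁻⁶) ≈ 1.05 m.

p ≈ 1.05 m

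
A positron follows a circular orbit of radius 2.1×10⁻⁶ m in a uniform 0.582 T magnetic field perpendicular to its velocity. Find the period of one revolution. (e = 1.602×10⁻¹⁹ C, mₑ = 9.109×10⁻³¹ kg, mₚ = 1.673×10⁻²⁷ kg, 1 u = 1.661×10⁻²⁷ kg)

The cyclotron period depends only on m, q, B: T = 2πm/(|q|B).
T = 2π(9.109×10⁻³¹)/((1.602×10⁻¹⁹)(0.582)) ≈ 6.14×10⁻¹¹ s.

T ≈ 6.14×10⁻¹¹ s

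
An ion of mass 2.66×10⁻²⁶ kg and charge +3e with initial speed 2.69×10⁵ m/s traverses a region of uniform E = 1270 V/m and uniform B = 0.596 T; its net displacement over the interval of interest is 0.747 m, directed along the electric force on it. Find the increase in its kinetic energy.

The magnetic force is always ⟂ v and does no work; only the electric force changes KE.
ΔKE = F_E · d = |q|E d = (4.806×10⁻¹⁹)(1270)(0.747) ≈ 4.56×10⁻¹⁶ J.

ΔKE ≈ 4.56×10⁻¹⁶ J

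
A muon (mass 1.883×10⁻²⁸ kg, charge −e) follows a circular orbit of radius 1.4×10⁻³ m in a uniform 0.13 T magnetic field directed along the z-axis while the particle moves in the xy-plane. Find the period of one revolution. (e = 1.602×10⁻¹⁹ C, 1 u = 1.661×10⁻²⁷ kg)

T ≈ 5.7×10⁻⁸ s

The cyclotron period depends only on m, q, B: T = 2πm/(|q|B).
T = 2π(1.883×10⁻²⁸)/((1.602×10⁻¹⁹)(0.13)) ≈ 5.7×10⁻⁸ s.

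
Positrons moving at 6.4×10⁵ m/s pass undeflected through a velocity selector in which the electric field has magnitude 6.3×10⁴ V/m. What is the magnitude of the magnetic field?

B = 0.098 T

Balance of forces in the selector: qE = qvB ⇒ B = E/v.
B = 6.3×10⁴/6.4×10⁵ = 0.098 T.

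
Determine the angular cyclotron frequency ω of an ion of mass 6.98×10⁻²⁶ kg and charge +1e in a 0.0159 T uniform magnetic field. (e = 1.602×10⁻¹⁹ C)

ω ≈ 3.65×10⁴ rad/s

ω = |q|B/m.
ω = (1.602×10⁻¹⁹)(0.0159)/6.98×10⁻²⁶ ≈ 3.65×10⁴ rad/s.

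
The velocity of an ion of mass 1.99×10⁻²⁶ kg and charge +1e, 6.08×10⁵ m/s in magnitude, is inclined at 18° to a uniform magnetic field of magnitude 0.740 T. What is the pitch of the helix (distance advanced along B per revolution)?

v∥ = v cosθ = 6.08×10⁵·cos18° ≈ 5.782×10⁵ m/s.
T = 2πm/(|q|B) = 2π(1.99×10⁻²⁶)/((1.602×10⁻¹⁹)(0.740)) ≈ 1.055×10⁻⁶ s.
pitch = v∥ T = (5.782×10⁵)(1.055×10⁻⁶) ≈ 0.610 m.

p ≈ 0.610 m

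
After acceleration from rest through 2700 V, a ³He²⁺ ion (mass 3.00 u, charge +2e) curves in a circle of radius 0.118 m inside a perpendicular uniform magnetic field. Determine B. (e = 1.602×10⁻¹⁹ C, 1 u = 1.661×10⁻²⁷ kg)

B ≈ 0.0777 T

v = √(2|q|V/m) = √(2·3.204×10⁻¹⁹·2700/4.983×10⁻²⁷) ≈ 5.892×10⁵ m/s.
B = mv/(|q|r) = (4.983×10⁻²⁷)(5.892×10⁵)/((3.204×10⁻¹⁹)(0.118)) ≈ 0.0777 T.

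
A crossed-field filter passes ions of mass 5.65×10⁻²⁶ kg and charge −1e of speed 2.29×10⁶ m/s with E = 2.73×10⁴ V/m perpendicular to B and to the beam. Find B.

Balance of forces in the selector: qE = qvB ⇒ B = E/v.
B = 2.73×10⁴/2.29×10⁶ = 0.0119 T.

B = 0.0119 T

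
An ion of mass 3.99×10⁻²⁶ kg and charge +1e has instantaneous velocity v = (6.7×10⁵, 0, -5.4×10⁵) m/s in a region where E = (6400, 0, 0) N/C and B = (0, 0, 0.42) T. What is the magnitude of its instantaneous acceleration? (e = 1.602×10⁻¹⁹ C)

v×B = (0, -2.81×10⁵, 0) N/C.
E + v×B = (6400, -2.81×10⁵, 0) N/C.
F = q(E + v×B) = (1.602×10⁻¹⁹ C)·(6400, -2.81×10⁵, 0) = (1.03×10⁻¹⁵, -4.51×10⁻¹⁴, 0) N.
|a| = |F|/m = 4.509×10⁻¹⁴/3.99×10⁻²⁶ ≈ 1.13×10¹² m/s².

|a| ≈ 1.13×10¹² m/s²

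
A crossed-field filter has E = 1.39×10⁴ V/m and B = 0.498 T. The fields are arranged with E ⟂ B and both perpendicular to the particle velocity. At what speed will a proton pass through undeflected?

v = 2.79×10⁴ m/s

Straight-line motion ⇒ electric and magnetic forces cancel, so E = vB.
v = E/B = 1.39×10⁴/0.498 = 2.79×10⁴ m/s.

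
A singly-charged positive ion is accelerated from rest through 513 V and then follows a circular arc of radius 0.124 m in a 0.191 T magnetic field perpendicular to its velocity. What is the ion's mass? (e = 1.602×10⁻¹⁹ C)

m ≈ 8.76×10⁻²⁶ kg

Combine |q|V = ½mv² and r = mv/(|q|B): eliminate v to get m = qB²r²/(2V).
m = (1.602×10⁻¹⁹)(0.191)²(0.124)²/(2·513) ≈ 8.76×10⁻²⁶ kg.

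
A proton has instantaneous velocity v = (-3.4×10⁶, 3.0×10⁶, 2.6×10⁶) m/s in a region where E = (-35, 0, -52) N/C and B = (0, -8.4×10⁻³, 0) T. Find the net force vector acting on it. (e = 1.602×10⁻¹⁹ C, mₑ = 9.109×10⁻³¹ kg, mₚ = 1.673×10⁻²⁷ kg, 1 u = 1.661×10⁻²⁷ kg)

v×B = (2.18×10⁴, 0, 2.86×10⁴) N/C.
E + v×B = (2.18×10⁴, 0, 2.85×10⁴) N/C.
F = q(E + v×B) = (1.602×10⁻¹⁹ C)·(2.18×10⁴, 0, 2.85×10⁴) = (3.49×10⁻¹⁵, 0, 4.57×10⁻¹⁵) N.

F ≈ (3.49×10⁻¹⁵, 0, 4.57×10⁻¹⁵) N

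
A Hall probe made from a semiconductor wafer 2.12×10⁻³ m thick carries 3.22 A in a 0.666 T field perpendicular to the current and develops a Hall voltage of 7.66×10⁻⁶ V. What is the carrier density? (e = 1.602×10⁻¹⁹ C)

From V_H = IB/(n e t), n = IB/(V_H e t).
n = (3.22)(0.666)/((7.66×10⁻⁶)(1.602×10⁻¹⁹)(2.12×10⁻³)) ≈ 8.24×10²⁶ m⁻³.

n ≈ 8.24×10²⁶ m⁻³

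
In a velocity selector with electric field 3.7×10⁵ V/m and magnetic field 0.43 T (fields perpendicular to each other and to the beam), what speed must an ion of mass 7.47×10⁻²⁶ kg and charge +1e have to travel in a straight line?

v = 8.6×10⁵ m/s

Straight-line motion ⇒ electric and magnetic forces cancel, so E = vB.
v = E/B = 3.7×10⁵/0.43 = 8.6×10⁵ m/s.
The result is independent of the particle's charge and mass.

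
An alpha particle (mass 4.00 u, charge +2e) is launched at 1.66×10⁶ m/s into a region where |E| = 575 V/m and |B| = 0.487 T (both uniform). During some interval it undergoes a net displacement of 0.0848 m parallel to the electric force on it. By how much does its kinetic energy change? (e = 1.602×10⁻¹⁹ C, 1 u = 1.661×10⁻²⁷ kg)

ΔKE ≈ 1.56×10⁻¹⁷ J

The magnetic force is always ⟂ v and does no work; only the electric force changes KE.
ΔKE = F_E · d = |q|E d = (3.204×10⁻¹⁹)(575)(0.0848) ≈ 1.56×10⁻¹⁷ J.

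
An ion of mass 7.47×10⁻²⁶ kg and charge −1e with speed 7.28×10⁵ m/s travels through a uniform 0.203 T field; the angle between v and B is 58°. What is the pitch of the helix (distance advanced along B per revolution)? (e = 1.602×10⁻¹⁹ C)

v∥ = v cosθ = 7.28×10⁵·cos58° ≈ 3.858×10⁵ m/s.
T = 2πm/(|q|B) = 2π(7.47×10⁻²⁶)/((1.602×10⁻¹⁹)(0.203)) ≈ 1.443×10⁻⁵ s.
pitch = v∥ T = (3.858×10⁵)(1.443×10⁻⁵) ≈ 5.57 m.

p ≈ 5.57 m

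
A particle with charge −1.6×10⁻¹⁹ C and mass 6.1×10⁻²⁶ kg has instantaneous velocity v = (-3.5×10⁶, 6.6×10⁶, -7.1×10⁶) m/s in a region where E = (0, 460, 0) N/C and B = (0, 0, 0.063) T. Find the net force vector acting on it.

F ≈ (-6.65×10⁻¹⁴, -3.54×10⁻¹⁴, 0) N

v×B = (4.16×10⁵, 2.20×10⁵, 0) N/C.
E + v×B = (4.16×10⁵, 2.21×10⁵, 0) N/C.
F = q(E + v×B) = (−1.6×10⁻¹⁹ C)·(4.16×10⁵, 2.21×10⁵, 0) = (-6.65×10⁻¹⁴, -3.54×10⁻¹⁴, 0) N.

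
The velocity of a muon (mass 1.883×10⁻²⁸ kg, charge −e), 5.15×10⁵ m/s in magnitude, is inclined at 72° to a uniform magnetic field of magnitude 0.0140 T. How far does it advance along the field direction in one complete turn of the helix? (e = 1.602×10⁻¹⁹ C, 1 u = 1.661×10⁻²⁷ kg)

p ≈ 0.0840 m

v∥ = v cosθ = 5.15×10⁵·cos72° ≈ 1.591×10⁵ m/s.
T = 2πm/(|q|B) = 2π(1.883×10⁻²⁸)/((1.602×10⁻¹⁹)(0.0140)) ≈ 5.275×10⁻⁷ s.
pitch = v∥ T = (1.591×10⁵)(5.275×10⁻⁷) ≈ 0.0840 m.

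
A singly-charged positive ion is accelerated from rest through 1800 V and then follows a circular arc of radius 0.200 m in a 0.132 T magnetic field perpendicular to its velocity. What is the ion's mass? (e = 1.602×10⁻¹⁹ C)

m ≈ 3.10×10⁻²⁶ kg

Combine |q|V = ½mv² and r = mv/(|q|B): eliminate v to get m = qB²r²/(2V).
m = (1.602×10⁻¹⁹)(0.132)²(0.200)²/(2·1800) ≈ 3.10×10⁻²⁶ kg.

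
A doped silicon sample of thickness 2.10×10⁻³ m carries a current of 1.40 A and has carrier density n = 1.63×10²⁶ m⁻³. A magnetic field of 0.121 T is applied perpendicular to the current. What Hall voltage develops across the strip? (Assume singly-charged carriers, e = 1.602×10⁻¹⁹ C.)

V_H = IB/(n e t).
V_H = (1.40)(0.121)/((1.63×10²⁶)(1.602×10⁻¹⁹)(2.10×10⁻³)) ≈ 3.09×10⁻⁶ V.

V_H ≈ 3.09×10⁻⁶ V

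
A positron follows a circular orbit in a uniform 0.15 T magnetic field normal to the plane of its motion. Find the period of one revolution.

The cyclotron period depends only on m, q, B: T = 2πm/(|q|B).
T = 2π(9.109×10⁻³¹)/((1.602×10⁻¹⁹)(0.15)) ≈ 2.4×10⁻¹⁰ s.

T ≈ 2.4×10⁻¹⁰ s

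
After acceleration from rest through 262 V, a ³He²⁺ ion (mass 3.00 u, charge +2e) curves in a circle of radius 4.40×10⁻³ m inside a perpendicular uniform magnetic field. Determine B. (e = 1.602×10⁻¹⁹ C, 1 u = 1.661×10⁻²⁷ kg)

B ≈ 0.649 T

v = √(2|q|V/m) = √(2·3.204×10⁻¹⁹·262/4.983×10⁻²⁷) ≈ 1.836×10⁵ m/s.
B = mv/(|q|r) = (4.983×10⁻²⁷)(1.836×10⁵)/((3.204×10⁻¹⁹)(4.40×10⁻³)) ≈ 0.649 T.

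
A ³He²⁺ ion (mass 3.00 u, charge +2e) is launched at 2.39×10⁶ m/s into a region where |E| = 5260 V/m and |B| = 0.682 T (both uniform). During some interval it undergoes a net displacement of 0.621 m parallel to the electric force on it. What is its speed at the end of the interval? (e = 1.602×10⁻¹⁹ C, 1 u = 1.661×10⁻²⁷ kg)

B does no work; ΔKE = |q|E d.
½mv_f² = ½mv₀² + |q|Ed = ½(4.983×10⁻²⁷)(2.39×10⁶)² + (3.204×10⁻¹⁹)(5260)(0.621) ≈ 1.423×10⁻¹⁴ J + 1.047×10⁻¹⁵ J ≈ 1.528×10⁻¹⁴ J.
v_f = √(2·1.528×10⁻¹⁴/4.983×10⁻²⁷) ≈ 2.48×10⁶ m/s.

v_f ≈ 2.48×10⁶ m/s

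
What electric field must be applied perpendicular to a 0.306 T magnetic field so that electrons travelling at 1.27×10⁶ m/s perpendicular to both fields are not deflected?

For straight-line motion qE = qvB, so E = vB.
E = 1.27×10⁶ × 0.306 = 3.89×10⁵ V/m.

E = 3.89×10⁵ V/m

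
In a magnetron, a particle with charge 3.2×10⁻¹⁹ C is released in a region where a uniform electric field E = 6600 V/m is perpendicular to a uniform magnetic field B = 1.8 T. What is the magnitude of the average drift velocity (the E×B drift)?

v_d ≈ 3700 m/s

The E×B drift speed is v_d = E/B.
v_d = 6600/1.8 = 3700 m/s.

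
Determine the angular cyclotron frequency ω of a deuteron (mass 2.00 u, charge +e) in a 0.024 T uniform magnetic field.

ω ≈ 1.2×10⁶ rad/s

ω = |q|B/m.
ω = (1.602×10⁻¹⁹)(0.024)/3.322×10⁻²⁷ ≈ 1.2×10⁶ rad/s.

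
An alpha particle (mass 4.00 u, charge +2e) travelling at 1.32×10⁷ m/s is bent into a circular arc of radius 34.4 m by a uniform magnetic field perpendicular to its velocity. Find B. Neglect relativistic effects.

From |q|vB = mv²/r, B = mv/(|q|r).
B = (6.644×10⁻²⁷)(1.32×10⁷)/((3.204×10⁻¹⁹)(34.4)) ≈ 7.96×10⁻³ T.

B ≈ 7.96×10⁻³ T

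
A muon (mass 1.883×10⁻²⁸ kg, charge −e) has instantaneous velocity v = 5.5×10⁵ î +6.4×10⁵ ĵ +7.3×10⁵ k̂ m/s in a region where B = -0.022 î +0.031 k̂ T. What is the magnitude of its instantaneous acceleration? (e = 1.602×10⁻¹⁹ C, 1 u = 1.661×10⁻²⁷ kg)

|a| ≈ 3.50×10¹³ m/s²

v×B = (1.98×10⁴, -3.31×10⁴, 1.41×10⁴) N/C.
F = q v×B = (−1.602×10⁻¹⁹ C)·(1.98×10⁴, -3.31×10⁴, 1.41×10⁴) = (-3.18×10⁻¹⁵, 5.30×10⁻¹⁵, -2.26×10⁻¹⁵) N.
|a| = |F|/m = 6.582×10⁻¹⁵/1.883×10⁻²⁸ ≈ 3.50×10¹³ m/s².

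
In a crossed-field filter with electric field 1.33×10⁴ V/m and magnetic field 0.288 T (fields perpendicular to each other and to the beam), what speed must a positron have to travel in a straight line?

Zero net Lorentz force requires |qE| = |q v×B|, i.e. E = vB.
v = E/B = 1.33×10⁴/0.288 = 4.62×10⁴ m/s.

v = 4.62×10⁴ m/s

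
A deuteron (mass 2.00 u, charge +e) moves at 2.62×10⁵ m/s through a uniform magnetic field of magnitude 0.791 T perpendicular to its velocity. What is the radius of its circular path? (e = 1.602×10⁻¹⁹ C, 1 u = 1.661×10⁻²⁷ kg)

r ≈ 6.87×10⁻³ m

The magnetic force provides the centripetal force: |q|vB = mv²/r.
r = mv/(|q|B) = (3.322×10⁻²⁷)(2.62×10⁵)/((1.602×10⁻¹⁹)(0.791)) ≈ 6.87×10⁻³ m.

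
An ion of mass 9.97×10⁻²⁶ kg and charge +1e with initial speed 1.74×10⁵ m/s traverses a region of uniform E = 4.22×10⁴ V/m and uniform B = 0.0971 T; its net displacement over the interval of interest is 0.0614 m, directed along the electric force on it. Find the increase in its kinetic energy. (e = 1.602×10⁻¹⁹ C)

The magnetic force is always ⟂ v and does no work; only the electric force changes KE.
ΔKE = F_E · d = |q|E d = (1.602×10⁻¹⁹)(4.22×10⁴)(0.0614) ≈ 4.15×10⁻¹⁶ J.

ΔKE ≈ 4.15×10⁻¹⁶ J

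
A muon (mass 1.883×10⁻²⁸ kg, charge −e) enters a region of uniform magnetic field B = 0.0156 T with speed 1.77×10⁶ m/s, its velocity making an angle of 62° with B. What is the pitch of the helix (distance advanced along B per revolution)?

v∥ = v cosθ = 1.77×10⁶·cos62° ≈ 8.310×10⁵ m/s.
T = 2πm/(|q|B) = 2π(1.883×10⁻²⁸)/((1.602×10⁻¹⁹)(0.0156)) ≈ 4.734×10⁻⁷ s.
pitch = v∥ T = (8.310×10⁵)(4.734×10⁻⁷) ≈ 0.393 m.

p ≈ 0.393 m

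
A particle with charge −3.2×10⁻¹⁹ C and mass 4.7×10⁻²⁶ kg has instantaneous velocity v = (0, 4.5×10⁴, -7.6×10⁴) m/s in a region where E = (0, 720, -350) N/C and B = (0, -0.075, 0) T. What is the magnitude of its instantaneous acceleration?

v×B = (-5700, 0, 0) N/C.
E + v×B = (-5700, 720, -350) N/C.
F = q(E + v×B) = (−3.2×10⁻¹⁹ C)·(-5700, 720, -350) = (1.82×10⁻¹⁵, -2.30×10⁻¹⁶, 1.12×10⁻¹⁶) N.
|a| = |F|/m = 1.842×10⁻¹⁵/4.7×10⁻²⁶ ≈ 3.92×10¹⁰ m/s².

|a| ≈ 3.92×10¹⁰ m/s²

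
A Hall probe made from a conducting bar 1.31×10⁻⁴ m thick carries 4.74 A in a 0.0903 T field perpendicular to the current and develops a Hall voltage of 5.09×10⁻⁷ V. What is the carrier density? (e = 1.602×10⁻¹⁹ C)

From V_H = IB/(n e t), n = IB/(V_H e t).
n = (4.74)(0.0903)/((5.09×10⁻⁷)(1.602×10⁻¹⁹)(1.31×10⁻⁴)) ≈ 4.01×10²⁸ m⁻³.

n ≈ 4.01×10²⁸ m⁻³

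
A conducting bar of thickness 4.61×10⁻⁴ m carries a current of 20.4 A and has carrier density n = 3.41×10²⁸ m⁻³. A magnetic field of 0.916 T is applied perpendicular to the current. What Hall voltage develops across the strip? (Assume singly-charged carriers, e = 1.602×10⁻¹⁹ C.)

V_H = IB/(n e t).
V_H = (20.4)(0.916)/((3.41×10²⁸)(1.602×10⁻¹⁹)(4.61×10⁻⁴)) ≈ 7.42×10⁻⁶ V.

V_H ≈ 7.42×10⁻⁶ V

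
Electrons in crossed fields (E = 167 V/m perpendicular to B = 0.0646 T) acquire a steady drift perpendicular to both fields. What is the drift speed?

The steady drift has the magnetic force balancing the electric force, so v_d = E/B.
v_d = 167/0.0646 = 2590 m/s.

v_d ≈ 2590 m/s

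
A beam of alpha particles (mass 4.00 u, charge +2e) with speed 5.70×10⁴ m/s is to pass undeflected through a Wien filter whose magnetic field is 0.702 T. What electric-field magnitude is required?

E = 4.00×10⁴ V/m

For straight-line motion qE = qvB, so E = vB.
E = 5.70×10⁴ × 0.702 = 4.00×10⁴ V/m.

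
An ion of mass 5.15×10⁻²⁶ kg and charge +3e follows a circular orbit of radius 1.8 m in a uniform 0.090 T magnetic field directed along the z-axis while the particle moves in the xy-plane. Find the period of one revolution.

The cyclotron period depends only on m, q, B: T = 2πm/(|q|B).
T = 2π(5.15×10⁻²⁶)/((4.806×10⁻¹⁹)(0.090)) ≈ 7.5×10⁻⁶ s.

T ≈ 7.5×10⁻⁶ s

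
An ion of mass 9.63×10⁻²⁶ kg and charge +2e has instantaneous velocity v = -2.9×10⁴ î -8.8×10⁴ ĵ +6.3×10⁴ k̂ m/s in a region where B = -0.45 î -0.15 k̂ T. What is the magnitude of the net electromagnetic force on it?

v×B = (1.32×10⁴, -3.27×10⁴, -3.96×10⁴) N/C.
F = q v×B = (3.204×10⁻¹⁹ C)·(1.32×10⁴, -3.27×10⁴, -3.96×10⁴) = (4.23×10⁻¹⁵, -1.05×10⁻¹⁴, -1.27×10⁻¹⁴) N.
|F| = 1.70×10⁻¹⁴ N.

|F| ≈ 1.70×10⁻¹⁴ N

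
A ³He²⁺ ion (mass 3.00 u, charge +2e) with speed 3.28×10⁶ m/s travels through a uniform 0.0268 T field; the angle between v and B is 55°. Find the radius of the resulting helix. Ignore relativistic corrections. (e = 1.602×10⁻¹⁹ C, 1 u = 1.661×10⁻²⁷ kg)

r ≈ 1.56 m

v⊥ = v sinθ = 3.28×10⁶·sin55° ≈ 2.687×10⁶ m/s.
r = m v⊥/(|q|B) = (4.983×10⁻²⁷)(2.687×10⁶)/((3.204×10⁻¹⁹)(0.0268)) ≈ 1.56 m.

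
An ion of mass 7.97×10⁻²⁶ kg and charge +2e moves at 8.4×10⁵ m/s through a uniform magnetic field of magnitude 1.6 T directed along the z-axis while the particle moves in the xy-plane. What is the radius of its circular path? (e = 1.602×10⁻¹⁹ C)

The magnetic force provides the centripetal force: |q|vB = mv²/r.
r = mv/(|q|B) = (7.97×10⁻²⁶)(8.4×10⁵)/((3.204×10⁻¹⁹)(1.6)) ≈ 0.13 m.

r ≈ 0.13 m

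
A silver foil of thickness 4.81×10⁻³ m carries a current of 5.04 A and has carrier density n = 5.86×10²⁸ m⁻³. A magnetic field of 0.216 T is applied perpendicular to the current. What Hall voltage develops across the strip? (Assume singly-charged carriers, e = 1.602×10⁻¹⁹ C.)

V_H = IB/(n e t).
V_H = (5.04)(0.216)/((5.86×10²⁸)(1.602×10⁻¹⁹)(4.81×10⁻³)) ≈ 2.41×10⁻⁸ V.

V_H ≈ 2.41×10⁻⁸ V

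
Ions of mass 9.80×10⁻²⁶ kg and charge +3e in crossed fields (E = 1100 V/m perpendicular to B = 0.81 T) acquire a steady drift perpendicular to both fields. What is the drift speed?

The E×B drift speed is v_d = E/B.
v_d = 1100/0.81 = 1400 m/s.

v_d ≈ 1400 m/s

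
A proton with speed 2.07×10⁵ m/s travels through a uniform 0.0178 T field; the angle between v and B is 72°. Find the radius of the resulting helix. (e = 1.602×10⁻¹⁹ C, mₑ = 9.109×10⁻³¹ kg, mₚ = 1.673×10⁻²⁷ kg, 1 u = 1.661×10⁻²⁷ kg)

v⊥ = v sinθ = 2.07×10⁵·sin72° ≈ 1.969×10⁵ m/s.
r = m v⊥/(|q|B) = (1.673×10⁻²⁷)(1.969×10⁵)/((1.602×10⁻¹⁹)(0.0178)) ≈ 0.116 m.

r ≈ 0.116 m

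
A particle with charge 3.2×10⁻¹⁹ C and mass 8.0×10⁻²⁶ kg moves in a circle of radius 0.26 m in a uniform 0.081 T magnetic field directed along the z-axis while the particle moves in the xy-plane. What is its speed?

From |q|vB = mv²/r, v = |q|Br/m.
v = (3.2×10⁻¹⁹)(0.081)(0.26)/8.0×10⁻²⁶ ≈ 8.4×10⁴ m/s.

v ≈ 8.4×10⁴ m/s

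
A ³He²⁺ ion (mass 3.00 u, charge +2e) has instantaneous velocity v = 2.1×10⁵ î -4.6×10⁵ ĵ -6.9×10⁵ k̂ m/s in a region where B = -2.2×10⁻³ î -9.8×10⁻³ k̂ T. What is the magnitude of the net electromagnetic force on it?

v×B = (4510, 3580, -1010) N/C.
F = q v×B = (3.204×10⁻¹⁹ C)·(4510, 3580, -1010) = (1.44×10⁻¹⁵, 1.15×10⁻¹⁵, -3.24×10⁻¹⁶) N.
|F| = 1.87×10⁻¹⁵ N.

|F| ≈ 1.87×10⁻¹⁵ N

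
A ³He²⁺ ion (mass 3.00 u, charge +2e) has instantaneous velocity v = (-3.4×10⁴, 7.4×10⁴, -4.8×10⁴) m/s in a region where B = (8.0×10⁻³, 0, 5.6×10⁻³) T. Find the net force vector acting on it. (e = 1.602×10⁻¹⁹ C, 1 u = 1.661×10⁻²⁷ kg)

F ≈ (1.33×10⁻¹⁶, -6.20×10⁻¹⁷, -1.90×10⁻¹⁶) N

v×B = (414, -194, -592) N/C.
F = q v×B = (3.204×10⁻¹⁹ C)·(414, -194, -592) = (1.33×10⁻¹⁶, -6.20×10⁻¹⁷, -1.90×10⁻¹⁶) N.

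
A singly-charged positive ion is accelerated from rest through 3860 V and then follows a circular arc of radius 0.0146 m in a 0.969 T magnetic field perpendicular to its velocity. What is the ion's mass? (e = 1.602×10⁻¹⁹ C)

Combine |q|V = ½mv² and r = mv/(|q|B): eliminate v to get m = qB²r²/(2V).
m = (1.602×10⁻¹⁹)(0.969)²(0.0146)²/(2·3860) ≈ 4.15×10⁻²⁷ kg.

m ≈ 4.15×10⁻²⁷ kg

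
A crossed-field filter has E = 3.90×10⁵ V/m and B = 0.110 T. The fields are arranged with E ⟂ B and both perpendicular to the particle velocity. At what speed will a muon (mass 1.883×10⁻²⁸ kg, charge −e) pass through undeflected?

For undeflected motion the electric and magnetic forces balance: qE = qvB.
v = E/B = 3.90×10⁵/0.110 = 3.55×10⁶ m/s.

v = 3.55×10⁶ m/s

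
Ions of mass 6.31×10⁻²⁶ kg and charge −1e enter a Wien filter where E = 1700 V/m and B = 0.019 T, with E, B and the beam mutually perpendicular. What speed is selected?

Straight-line motion ⇒ electric and magnetic forces cancel, so E = vB.
v = E/B = 1700/0.019 = 8.9×10⁴ m/s.

v = 8.9×10⁴ m/s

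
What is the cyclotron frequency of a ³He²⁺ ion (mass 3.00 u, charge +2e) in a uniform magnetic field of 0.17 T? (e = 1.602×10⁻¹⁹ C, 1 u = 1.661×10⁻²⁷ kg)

f ≈ 1.7×10⁶ Hz

f = |q|B/(2πm).
f = (3.204×10⁻¹⁹)(0.17)/(2π·4.983×10⁻²⁷) ≈ 1.7×10⁶ Hz.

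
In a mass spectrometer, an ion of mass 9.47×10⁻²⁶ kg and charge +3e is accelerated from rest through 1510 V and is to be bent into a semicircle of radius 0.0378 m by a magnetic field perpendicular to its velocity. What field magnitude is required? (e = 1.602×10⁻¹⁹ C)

v = √(2|q|V/m) = √(2·4.806×10⁻¹⁹·1510/9.47×10⁻²⁶) ≈ 1.238×10⁵ m/s.
B = mv/(|q|r) = (9.47×10⁻²⁶)(1.238×10⁵)/((4.806×10⁻¹⁹)(0.0378)) ≈ 0.645 T.

B ≈ 0.645 T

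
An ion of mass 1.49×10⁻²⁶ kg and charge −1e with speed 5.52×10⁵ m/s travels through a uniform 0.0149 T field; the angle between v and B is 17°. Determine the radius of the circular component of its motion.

v⊥ = v sinθ = 5.52×10⁵·sin17° ≈ 1.614×10⁵ m/s.
r = m v⊥/(|q|B) = (1.49×10⁻²⁶)(1.614×10⁵)/((1.602×10⁻¹⁹)(0.0149)) ≈ 1.01 m.

r ≈ 1.01 m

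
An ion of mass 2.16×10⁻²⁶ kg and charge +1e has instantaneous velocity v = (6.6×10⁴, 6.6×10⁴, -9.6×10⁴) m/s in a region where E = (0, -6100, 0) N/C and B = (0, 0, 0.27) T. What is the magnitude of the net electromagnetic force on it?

v×B = (1.78×10⁴, -1.78×10⁴, 0) N/C.
E + v×B = (1.78×10⁴, -2.39×10⁴, 0) N/C.
F = q(E + v×B) = (1.602×10⁻¹⁹ C)·(1.78×10⁴, -2.39×10⁴, 0) = (2.85×10⁻¹⁵, -3.83×10⁻¹⁵, 0) N.
|F| = 4.78×10⁻¹⁵ N.

|F| ≈ 4.78×10⁻¹⁵ N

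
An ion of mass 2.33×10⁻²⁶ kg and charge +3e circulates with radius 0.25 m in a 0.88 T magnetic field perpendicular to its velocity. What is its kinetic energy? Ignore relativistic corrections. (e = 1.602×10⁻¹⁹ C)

KE ≈ 1.5×10⁶ eV

v = |q|Br/m, then KE = ½mv² = (qBr)²/(2m).
v = (4.806×10⁻¹⁹)(0.88)(0.25)/2.33×10⁻²⁶ ≈ 4.538×10⁶ m/s.
KE = ½(2.33×10⁻²⁶)(4.538×10⁶)² ≈ 2.4×10⁻¹³ J = 1.5×10⁶ eV.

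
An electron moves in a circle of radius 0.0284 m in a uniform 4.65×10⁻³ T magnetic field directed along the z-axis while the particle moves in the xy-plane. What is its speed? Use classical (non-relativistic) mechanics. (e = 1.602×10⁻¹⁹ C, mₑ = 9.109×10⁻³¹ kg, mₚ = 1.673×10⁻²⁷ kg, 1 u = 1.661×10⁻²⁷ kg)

From |q|vB = mv²/r, v = |q|Br/m.
v = (1.602×10⁻¹⁹)(4.65×10⁻³)(0.0284)/9.109×10⁻³¹ ≈ 2.32×10⁷ m/s.

v ≈ 2.32×10⁷ m/s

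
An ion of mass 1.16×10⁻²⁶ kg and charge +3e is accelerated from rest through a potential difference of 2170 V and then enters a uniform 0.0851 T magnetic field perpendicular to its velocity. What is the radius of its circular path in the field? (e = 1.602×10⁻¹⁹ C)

Acceleration: |q|V = ½mv² ⇒ v = √(2|q|V/m) = √(2·4.806×10⁻¹⁹·2170/1.16×10⁻²⁶) ≈ 4.240×10⁵ m/s.
In the field: r = mv/(|q|B) = (1.16×10⁻²⁶)(4.240×10⁵)/((4.806×10⁻¹⁹)(0.0851)) ≈ 0.120 m.

r ≈ 0.120 m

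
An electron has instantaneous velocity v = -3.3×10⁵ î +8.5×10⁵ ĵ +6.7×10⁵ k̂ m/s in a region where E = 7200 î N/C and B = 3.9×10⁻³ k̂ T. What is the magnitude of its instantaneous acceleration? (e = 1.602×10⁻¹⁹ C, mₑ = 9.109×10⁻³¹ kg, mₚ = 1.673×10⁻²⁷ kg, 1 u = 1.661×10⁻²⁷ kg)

v×B = (3320, 1290, 0) N/C.
E + v×B = (1.05×10⁴, 1290, 0) N/C.
F = q(E + v×B) = (−1.602×10⁻¹⁹ C)·(1.05×10⁴, 1290, 0) = (-1.68×10⁻¹⁵, -2.06×10⁻¹⁶, 0) N.
|a| = |F|/m = 1.697×10⁻¹⁵/9.109×10⁻³¹ ≈ 1.86×10¹⁵ m/s².

|a| ≈ 1.86×10¹⁵ m/s²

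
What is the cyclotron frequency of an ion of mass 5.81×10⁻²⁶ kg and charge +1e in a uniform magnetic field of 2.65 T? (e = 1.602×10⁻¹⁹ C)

f ≈ 1.16×10⁶ Hz

f = |q|B/(2πm).
f = (1.602×10⁻¹⁹)(2.65)/(2π·5.81×10⁻²⁶) ≈ 1.16×10⁶ Hz.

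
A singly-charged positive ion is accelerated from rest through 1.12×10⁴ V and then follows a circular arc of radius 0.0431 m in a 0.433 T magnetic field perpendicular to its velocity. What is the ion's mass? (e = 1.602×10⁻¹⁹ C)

Combine |q|V = ½mv² and r = mv/(|q|B): eliminate v to get m = qB²r²/(2V).
m = (1.602×10⁻¹⁹)(0.433)²(0.0431)²/(2·1.12×10⁴) ≈ 2.49×10⁻²⁷ kg.

m ≈ 2.49×10⁻²⁷ kg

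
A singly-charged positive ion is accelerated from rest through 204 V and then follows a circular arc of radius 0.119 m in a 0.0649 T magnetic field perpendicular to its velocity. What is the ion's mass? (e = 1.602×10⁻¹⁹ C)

m ≈ 2.34×10⁻²⁶ kg

Combine |q|V = ½mv² and r = mv/(|q|B): eliminate v to get m = qB²r²/(2V).
m = (1.602×10⁻¹⁹)(0.0649)²(0.119)²/(2·204) ≈ 2.34×10⁻²⁶ kg.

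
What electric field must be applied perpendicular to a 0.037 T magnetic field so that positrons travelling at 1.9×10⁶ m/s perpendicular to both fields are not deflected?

For straight-line motion qE = qvB, so E = vB.
E = 1.9×10⁶ × 0.037 = 7.0×10⁴ V/m.

E = 7.0×10⁴ V/m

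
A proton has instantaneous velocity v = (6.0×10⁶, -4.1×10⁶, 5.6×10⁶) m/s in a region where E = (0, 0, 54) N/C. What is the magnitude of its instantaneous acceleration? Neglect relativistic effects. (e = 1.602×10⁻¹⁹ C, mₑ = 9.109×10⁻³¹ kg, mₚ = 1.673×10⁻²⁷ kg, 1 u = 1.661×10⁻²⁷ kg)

Only an electric field acts, so F = qE = (1.602×10⁻¹⁹ C)·(0, 0, 54.0) = (0, 0, 8.65×10⁻¹⁸) N.
|a| = |F|/m = 8.651×10⁻¹⁸/1.673×10⁻²⁷ ≈ 5.17×10⁹ m/s².

|a| ≈ 5.17×10⁹ m/s²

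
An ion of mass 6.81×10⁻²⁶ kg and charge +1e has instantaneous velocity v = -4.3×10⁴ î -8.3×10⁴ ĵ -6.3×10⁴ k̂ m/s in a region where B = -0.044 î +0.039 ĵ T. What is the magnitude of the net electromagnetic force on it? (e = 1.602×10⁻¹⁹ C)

v×B = (2460, 2770, -5330) N/C.
F = q v×B = (1.602×10⁻¹⁹ C)·(2460, 2770, -5330) = (3.94×10⁻¹⁶, 4.44×10⁻¹⁶, -8.54×10⁻¹⁶) N.
|F| = 1.04×10⁻¹⁵ N.

|F| ≈ 1.04×10⁻¹⁵ N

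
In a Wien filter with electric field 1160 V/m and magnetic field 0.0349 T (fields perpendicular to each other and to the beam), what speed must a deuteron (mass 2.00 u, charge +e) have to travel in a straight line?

v = 3.32×10⁴ m/s

Straight-line motion ⇒ electric and magnetic forces cancel, so E = vB.
v = E/B = 1160/0.0349 = 3.32×10⁴ m/s.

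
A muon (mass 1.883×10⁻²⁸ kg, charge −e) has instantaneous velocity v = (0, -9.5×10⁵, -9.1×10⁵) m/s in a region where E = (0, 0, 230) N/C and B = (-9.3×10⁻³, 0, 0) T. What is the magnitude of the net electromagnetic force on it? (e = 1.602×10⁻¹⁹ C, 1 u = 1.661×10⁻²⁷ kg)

v×B = (0, 8460, -8840) N/C.
E + v×B = (0, 8460, -8600) N/C.
F = q(E + v×B) = (−1.602×10⁻¹⁹ C)·(0, 8460, -8600) = (0, -1.36×10⁻¹⁵, 1.38×10⁻¹⁵) N.
|F| = 1.93×10⁻¹⁵ N.

|F| ≈ 1.93×10⁻¹⁵ N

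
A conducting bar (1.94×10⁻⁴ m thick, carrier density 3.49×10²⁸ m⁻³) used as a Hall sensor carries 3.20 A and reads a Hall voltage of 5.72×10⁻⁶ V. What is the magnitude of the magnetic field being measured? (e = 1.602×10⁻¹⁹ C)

B ≈ 1.94 T

From V_H = IB/(n e t), B = V_H n e t / I.
B = (5.72×10⁻⁶)(3.49×10²⁸)(1.602×10⁻¹⁹)(1.94×10⁻⁴)/3.20 ≈ 1.94 T.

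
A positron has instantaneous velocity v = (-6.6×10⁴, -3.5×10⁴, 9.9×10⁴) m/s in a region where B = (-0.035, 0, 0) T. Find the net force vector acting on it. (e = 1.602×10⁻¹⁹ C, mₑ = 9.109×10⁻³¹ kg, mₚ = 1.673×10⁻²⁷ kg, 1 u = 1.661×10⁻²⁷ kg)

v×B = (0, -3470, -1230) N/C.
F = q v×B = (1.602×10⁻¹⁹ C)·(0, -3470, -1230) = (0, -5.55×10⁻¹⁶, -1.96×10⁻¹⁶) N.

F ≈ (0, -5.55×10⁻¹⁶, -1.96×10⁻¹⁶) N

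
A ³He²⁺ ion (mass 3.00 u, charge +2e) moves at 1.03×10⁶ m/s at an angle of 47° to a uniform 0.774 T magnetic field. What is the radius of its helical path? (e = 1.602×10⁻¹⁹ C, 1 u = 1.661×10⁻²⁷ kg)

v⊥ = v sinθ = 1.03×10⁶·sin47° ≈ 7.533×10⁵ m/s.
r = m v⊥/(|q|B) = (4.983×10⁻²⁷)(7.533×10⁵)/((3.204×10⁻¹⁹)(0.774)) ≈ 0.0151 m.

r ≈ 0.0151 m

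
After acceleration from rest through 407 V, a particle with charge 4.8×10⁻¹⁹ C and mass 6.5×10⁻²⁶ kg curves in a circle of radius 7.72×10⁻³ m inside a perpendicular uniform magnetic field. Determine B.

v = √(2|q|V/m) = √(2·4.8×10⁻¹⁹·407/6.5×10⁻²⁶) ≈ 7.753×10⁴ m/s.
B = mv/(|q|r) = (6.5×10⁻²⁶)(7.753×10⁴)/((4.8×10⁻¹⁹)(7.72×10⁻³)) ≈ 1.36 T.

B ≈ 1.36 T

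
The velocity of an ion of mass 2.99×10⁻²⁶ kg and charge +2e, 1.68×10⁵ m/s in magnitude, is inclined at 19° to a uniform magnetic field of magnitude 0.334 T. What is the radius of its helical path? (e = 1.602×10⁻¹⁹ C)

r ≈ 0.0153 m

v⊥ = v sinθ = 1.68×10⁵·sin19° ≈ 5.470×10⁴ m/s.
r = m v⊥/(|q|B) = (2.99×10⁻²⁶)(5.470×10⁴)/((3.204×10⁻¹⁹)(0.334)) ≈ 0.0153 m.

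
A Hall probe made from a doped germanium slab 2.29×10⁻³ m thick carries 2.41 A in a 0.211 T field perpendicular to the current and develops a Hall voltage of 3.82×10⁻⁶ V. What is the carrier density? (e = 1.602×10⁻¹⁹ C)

n ≈ 3.63×10²⁶ m⁻³

From V_H = IB/(n e t), n = IB/(V_H e t).
n = (2.41)(0.211)/((3.82×10⁻⁶)(1.602×10⁻¹⁹)(2.29×10⁻³)) ≈ 3.63×10²⁶ m⁻³.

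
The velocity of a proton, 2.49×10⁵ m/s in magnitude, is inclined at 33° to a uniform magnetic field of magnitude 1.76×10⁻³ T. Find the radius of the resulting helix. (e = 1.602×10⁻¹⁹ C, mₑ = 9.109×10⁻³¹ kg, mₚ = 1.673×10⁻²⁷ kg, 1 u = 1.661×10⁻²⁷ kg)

r ≈ 0.805 m

v⊥ = v sinθ = 2.49×10⁵·sin33° ≈ 1.356×10⁵ m/s.
r = m v⊥/(|q|B) = (1.673×10⁻²⁷)(1.356×10⁵)/((1.602×10⁻¹⁹)(1.76×10⁻³)) ≈ 0.805 m.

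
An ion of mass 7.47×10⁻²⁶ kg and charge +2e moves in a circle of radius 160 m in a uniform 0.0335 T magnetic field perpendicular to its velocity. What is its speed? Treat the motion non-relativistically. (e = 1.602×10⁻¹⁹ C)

v ≈ 2.30×10⁷ m/s

From |q|vB = mv²/r, v = |q|Br/m.
v = (3.204×10⁻¹⁹)(0.0335)(160)/7.47×10⁻²⁶ ≈ 2.30×10⁷ m/s.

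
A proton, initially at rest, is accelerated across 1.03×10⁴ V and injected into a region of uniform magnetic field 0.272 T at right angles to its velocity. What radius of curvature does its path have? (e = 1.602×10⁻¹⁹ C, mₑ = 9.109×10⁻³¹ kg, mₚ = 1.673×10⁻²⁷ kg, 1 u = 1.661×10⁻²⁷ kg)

Acceleration: |q|V = ½mv² ⇒ v = √(2|q|V/m) = √(2·1.602×10⁻¹⁹·1.03×10⁴/1.673×10⁻²⁷) ≈ 1.404×10⁶ m/s.
In the field: r = mv/(|q|B) = (1.673×10⁻²⁷)(1.404×10⁶)/((1.602×10⁻¹⁹)(0.272)) ≈ 0.0539 m.

r ≈ 0.0539 m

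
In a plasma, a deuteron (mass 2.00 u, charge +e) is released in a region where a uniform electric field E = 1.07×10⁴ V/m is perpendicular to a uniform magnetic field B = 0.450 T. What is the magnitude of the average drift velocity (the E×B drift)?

v_d ≈ 2.38×10⁴ m/s

In crossed fields the guiding centre drifts at v_d = |E×B|/B² = E/B, independent of charge and mass.
v_d = 1.07×10⁴/0.450 = 2.38×10⁴ m/s.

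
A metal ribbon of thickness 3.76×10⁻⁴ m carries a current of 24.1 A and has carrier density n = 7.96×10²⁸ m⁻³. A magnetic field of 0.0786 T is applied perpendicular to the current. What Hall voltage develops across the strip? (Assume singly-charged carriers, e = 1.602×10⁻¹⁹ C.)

V_H = IB/(n e t).
V_H = (24.1)(0.0786)/((7.96×10²⁸)(1.602×10⁻¹⁹)(3.76×10⁻⁴)) ≈ 3.95×10⁻⁷ V.

V_H ≈ 3.95×10⁻⁷ V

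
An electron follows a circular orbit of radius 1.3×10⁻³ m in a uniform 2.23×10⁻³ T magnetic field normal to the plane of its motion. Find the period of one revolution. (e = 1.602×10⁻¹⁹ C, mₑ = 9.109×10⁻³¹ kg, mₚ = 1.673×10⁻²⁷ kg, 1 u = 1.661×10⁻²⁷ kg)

The cyclotron period depends only on m, q, B: T = 2πm/(|q|B).
T = 2π(9.109×10⁻³¹)/((1.602×10⁻¹⁹)(2.23×10⁻³)) ≈ 1.60×10⁻⁸ s.

T ≈ 1.60×10⁻⁸ s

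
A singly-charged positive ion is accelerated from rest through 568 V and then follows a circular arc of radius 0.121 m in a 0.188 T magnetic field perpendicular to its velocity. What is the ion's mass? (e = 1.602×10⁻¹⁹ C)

Combine |q|V = ½mv² and r = mv/(|q|B): eliminate v to get m = qB²r²/(2V).
m = (1.602×10⁻¹⁹)(0.188)²(0.121)²/(2·568) ≈ 7.30×10⁻²⁶ kg.

m ≈ 7.30×10⁻²⁶ kg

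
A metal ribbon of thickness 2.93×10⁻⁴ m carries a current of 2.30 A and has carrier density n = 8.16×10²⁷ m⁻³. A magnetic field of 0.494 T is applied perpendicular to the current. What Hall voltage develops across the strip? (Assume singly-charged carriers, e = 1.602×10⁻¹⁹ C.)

V_H ≈ 2.97×10⁻⁶ V

V_H = IB/(n e t).
V_H = (2.30)(0.494)/((8.16×10²⁷)(1.602×10⁻¹⁹)(2.93×10⁻⁴)) ≈ 2.97×10⁻⁶ V.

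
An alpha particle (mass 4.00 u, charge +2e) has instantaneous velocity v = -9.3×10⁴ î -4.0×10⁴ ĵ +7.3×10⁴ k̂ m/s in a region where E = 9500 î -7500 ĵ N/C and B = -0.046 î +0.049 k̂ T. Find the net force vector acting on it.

v×B = (-1960, 1200, -1840) N/C.
E + v×B = (7540, -6300, -1840) N/C.
F = q(E + v×B) = (3.204×10⁻¹⁹ C)·(7540, -6300, -1840) = (2.42×10⁻¹⁵, -2.02×10⁻¹⁵, -5.90×10⁻¹⁶) N.

F ≈ (2.42×10⁻¹⁵, -2.02×10⁻¹⁵, -5.90×10⁻¹⁶) N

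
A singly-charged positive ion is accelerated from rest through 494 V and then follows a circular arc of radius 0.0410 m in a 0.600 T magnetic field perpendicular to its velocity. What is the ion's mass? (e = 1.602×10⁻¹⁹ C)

m ≈ 9.81×10⁻²⁶ kg

Combine |q|V = ½mv² and r = mv/(|q|B): eliminate v to get m = qB²r²/(2V).
m = (1.602×10⁻¹⁹)(0.600)²(0.0410)²/(2·494) ≈ 9.81×10⁻²⁶ kg.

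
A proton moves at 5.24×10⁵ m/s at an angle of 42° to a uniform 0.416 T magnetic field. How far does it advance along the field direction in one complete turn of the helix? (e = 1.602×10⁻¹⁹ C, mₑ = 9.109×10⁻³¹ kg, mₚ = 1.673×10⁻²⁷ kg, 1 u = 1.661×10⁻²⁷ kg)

p ≈ 0.0614 m

v∥ = v cosθ = 5.24×10⁵·cos42° ≈ 3.894×10⁵ m/s.
T = 2πm/(|q|B) = 2π(1.673×10⁻²⁷)/((1.602×10⁻¹⁹)(0.416)) ≈ 1.577×10⁻⁷ s.
pitch = v∥ T = (3.894×10⁵)(1.577×10⁻⁷) ≈ 0.0614 m.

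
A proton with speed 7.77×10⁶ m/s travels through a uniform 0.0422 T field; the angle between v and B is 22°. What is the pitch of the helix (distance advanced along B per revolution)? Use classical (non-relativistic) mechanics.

p ≈ 11.2 m

v∥ = v cosθ = 7.77×10⁶·cos22° ≈ 7.204×10⁶ m/s.
T = 2πm/(|q|B) = 2π(1.673×10⁻²⁷)/((1.602×10⁻¹⁹)(0.0422)) ≈ 1.555×10⁻⁶ s.
pitch = v∥ T = (7.204×10⁶)(1.555×10⁻⁶) ≈ 11.2 m.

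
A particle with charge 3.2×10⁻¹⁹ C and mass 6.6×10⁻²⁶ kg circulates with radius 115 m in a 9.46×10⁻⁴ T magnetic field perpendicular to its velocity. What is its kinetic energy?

KE ≈ 9.18×10⁻¹⁵ J

v = |q|Br/m, then KE = ½mv² = (qBr)²/(2m).
v = (3.2×10⁻¹⁹)(9.46×10⁻⁴)(115)/6.6×10⁻²⁶ ≈ 5.275×10⁵ m/s.
KE = ½(6.6×10⁻²⁶)(5.275×10⁵)² ≈ 9.18×10⁻¹⁵ J.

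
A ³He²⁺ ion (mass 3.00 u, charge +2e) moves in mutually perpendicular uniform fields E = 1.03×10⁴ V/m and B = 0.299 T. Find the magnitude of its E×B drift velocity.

The steady drift has the magnetic force balancing the electric force, so v_d = E/B.
v_d = 1.03×10⁴/0.299 = 3.44×10⁴ m/s.

v_d ≈ 3.44×10⁴ m/s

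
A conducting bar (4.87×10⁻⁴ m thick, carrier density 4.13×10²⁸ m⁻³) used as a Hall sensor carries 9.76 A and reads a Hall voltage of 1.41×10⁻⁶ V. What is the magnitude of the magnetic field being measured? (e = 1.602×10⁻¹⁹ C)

B ≈ 0.465 T

From V_H = IB/(n e t), B = V_H n e t / I.
B = (1.41×10⁻⁶)(4.13×10²⁸)(1.602×10⁻¹⁹)(4.87×10⁻⁴)/9.76 ≈ 0.465 T.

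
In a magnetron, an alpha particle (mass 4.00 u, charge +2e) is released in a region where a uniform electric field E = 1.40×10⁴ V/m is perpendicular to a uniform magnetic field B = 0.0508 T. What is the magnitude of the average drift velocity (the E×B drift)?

v_d ≈ 2.76×10⁵ m/s

The steady drift has the magnetic force balancing the electric force, so v_d = E/B.
v_d = 1.40×10⁴/0.0508 = 2.76×10⁵ m/s.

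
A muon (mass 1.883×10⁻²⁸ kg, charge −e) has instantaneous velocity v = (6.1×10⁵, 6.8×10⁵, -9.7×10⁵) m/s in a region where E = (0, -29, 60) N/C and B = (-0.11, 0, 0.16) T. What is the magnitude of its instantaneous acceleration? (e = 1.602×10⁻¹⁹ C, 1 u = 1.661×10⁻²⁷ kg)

v×B = (1.09×10⁵, 9100, 7.48×10⁴) N/C.
E + v×B = (1.09×10⁵, 9070, 7.49×10⁴) N/C.
F = q(E + v×B) = (−1.602×10⁻¹⁹ C)·(1.09×10⁵, 9070, 7.49×10⁴) = (-1.74×10⁻¹⁴, -1.45×10⁻¹⁵, -1.20×10⁻¹⁴) N.
|a| = |F|/m = 2.121×10⁻¹⁴/1.883×10⁻²⁸ ≈ 1.13×10¹⁴ m/s².

|a| ≈ 1.13×10¹⁴ m/s²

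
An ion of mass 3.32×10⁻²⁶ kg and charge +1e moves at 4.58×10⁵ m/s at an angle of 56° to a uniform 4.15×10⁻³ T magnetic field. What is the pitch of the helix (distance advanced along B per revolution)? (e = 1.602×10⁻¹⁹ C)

p ≈ 80.4 m

v∥ = v cosθ = 4.58×10⁵·cos56° ≈ 2.561×10⁵ m/s.
T = 2πm/(|q|B) = 2π(3.32×10⁻²⁶)/((1.602×10⁻¹⁹)(4.15×10⁻³)) ≈ 3.138×10⁻⁴ s.
pitch = v∥ T = (2.561×10⁵)(3.138×10⁻⁴) ≈ 80.4 m.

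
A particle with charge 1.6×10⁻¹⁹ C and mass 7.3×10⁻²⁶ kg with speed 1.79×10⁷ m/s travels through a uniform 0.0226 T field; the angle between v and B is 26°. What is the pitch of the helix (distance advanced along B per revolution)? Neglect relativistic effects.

v∥ = v cosθ = 1.79×10⁷·cos26° ≈ 1.609×10⁷ m/s.
T = 2πm/(|q|B) = 2π(7.3×10⁻²⁶)/((1.6×10⁻¹⁹)(0.0226)) ≈ 1.268×10⁻⁴ s.
pitch = v∥ T = (1.609×10⁷)(1.268×10⁻⁴) ≈ 2040 m.

p ≈ 2040 m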